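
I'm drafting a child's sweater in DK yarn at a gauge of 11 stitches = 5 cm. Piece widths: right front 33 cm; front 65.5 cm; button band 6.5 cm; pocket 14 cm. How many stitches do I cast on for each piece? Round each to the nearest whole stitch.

Rate = 11/5 = 2.2 sts per cm.
right front: 33 × 2.2 = 72.60 → 73.
front: 65.5 × 2.2 = 144.10 → 144.
button band: 6.5 × 2.2 = 14.30 → 14.
pocket: 14 × 2.2 = 30.80 → 31.

right front 73; front 144; button band 14; pocket 31.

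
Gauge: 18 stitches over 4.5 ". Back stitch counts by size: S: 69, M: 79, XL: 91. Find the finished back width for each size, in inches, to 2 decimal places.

18/4.5 = 4 sts per in.
S: 69 / 4 = 17.250 → 17.25 in.
M: 79 / 4 = 19.750 → 19.75 in.
XL: 91 / 4 = 22.750 → 22.75 in.

S 17.25 inches; M 19.75 inches; XL 22.75 inches.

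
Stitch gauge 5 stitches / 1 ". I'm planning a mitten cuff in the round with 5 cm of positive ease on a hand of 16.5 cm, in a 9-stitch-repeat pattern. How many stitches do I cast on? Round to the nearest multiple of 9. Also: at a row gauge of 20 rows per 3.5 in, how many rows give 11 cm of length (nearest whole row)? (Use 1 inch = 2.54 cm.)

Cast on 45 stitches; work 25 rows.

Finished = 16.5 + 5 = 21.5 cm.
21.5 cm × 1/2.54 = 8.46 inches.
5/1 = 5 sts per in; 8.46 × 5 = 42.32 sts.
Nearest multiple of 9 → 45.
11 cm = 4.33 inches; × 5.714 = 24.75 → 25 rows.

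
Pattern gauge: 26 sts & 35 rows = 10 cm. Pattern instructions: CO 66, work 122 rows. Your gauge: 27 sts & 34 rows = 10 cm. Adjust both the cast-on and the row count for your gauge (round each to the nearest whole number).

Stitches: 66 × 27/26 = 68.54 → 69.
Rows: 122 × 34/35 = 118.51 → 119.

Cast on 69 stitches; work 119 rows.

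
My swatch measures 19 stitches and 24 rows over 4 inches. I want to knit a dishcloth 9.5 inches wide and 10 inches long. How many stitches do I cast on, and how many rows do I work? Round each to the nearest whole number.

Stitch gauge = 19/4 = 4.75 sts/in; 9.5 × 4.75 = 45.12 → 45 sts.
Row gauge = 24/4 = 6 rows/in; 10 × 6 = 60.00 → 60 rows.

Cast on 45 stitches and work 60 rows.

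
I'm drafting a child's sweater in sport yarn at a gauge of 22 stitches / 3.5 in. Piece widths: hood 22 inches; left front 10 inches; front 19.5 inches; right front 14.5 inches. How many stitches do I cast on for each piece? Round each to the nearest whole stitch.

hood 138; left front 63; front 123; right front 91.

Rate = 22/3.5 = 6.286 sts per in.
hood: 22 × 6.286 = 138.29 → 138.
left front: 10 × 6.286 = 62.86 → 63.
front: 19.5 × 6.286 = 122.57 → 123.
right front: 14.5 × 6.286 = 91.14 → 91.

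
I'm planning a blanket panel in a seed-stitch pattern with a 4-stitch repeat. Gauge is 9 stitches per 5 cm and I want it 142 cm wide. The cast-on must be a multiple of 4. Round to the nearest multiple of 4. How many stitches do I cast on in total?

Cast on 256 stitches.

9 / 5 = 1.8 sts per cm.
142 × 1.8 = 255.60 sts.
Nearest multiple of 4: 256.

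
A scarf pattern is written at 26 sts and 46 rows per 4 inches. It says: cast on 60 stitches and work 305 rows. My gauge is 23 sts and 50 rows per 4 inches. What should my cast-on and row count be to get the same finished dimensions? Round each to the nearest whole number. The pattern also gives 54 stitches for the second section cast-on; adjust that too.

Stitches: 60 × 23/26 = 53.08 → 53.
Rows: 305 × 50/46 = 331.52 → 332.
second section cast-on: 54 × 23/26 = 47.77 → 48.

Cast on 53 stitches; work 332 rows; second section cast-on 48 stitches.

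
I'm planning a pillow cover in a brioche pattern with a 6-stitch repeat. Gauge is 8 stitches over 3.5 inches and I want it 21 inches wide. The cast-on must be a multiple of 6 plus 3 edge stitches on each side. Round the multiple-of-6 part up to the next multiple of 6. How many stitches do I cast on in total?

48 stitches.

8 / 3.5 = 2.286 sts per inch.
21 × 2.286 = 48.00 sts.
Less 6 edge sts → 42.00 for the repeat.
Next multiple of 6: 42.
Add back 6 edge sts → 48.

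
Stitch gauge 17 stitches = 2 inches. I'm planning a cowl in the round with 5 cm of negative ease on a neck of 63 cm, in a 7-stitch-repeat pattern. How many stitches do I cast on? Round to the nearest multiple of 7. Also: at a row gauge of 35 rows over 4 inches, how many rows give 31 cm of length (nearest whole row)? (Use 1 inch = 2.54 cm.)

Finished = 63 − 5 = 58 cm.
58 cm × 1/2.54 = 22.83 inches.
17/2 = 8.5 sts per in; 22.83 × 8.5 = 194.09 sts.
Nearest multiple of 7 → 196.
31 cm = 12.20 inches; × 8.75 = 106.79 → 107 rows.

Cast on 196 stitches; work 107 rows.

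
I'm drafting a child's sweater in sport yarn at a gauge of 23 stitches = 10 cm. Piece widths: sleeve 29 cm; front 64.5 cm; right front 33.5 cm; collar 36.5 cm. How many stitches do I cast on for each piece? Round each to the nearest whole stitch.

Rate = 23/10 = 2.3 sts per cm.
sleeve: 29 × 2.3 = 66.70 → 67.
front: 64.5 × 2.3 = 148.35 → 148.
right front: 33.5 × 2.3 = 77.05 → 77.
collar: 36.5 × 2.3 = 83.95 → 84.

sleeve 67; front 148; right front 77; collar 84.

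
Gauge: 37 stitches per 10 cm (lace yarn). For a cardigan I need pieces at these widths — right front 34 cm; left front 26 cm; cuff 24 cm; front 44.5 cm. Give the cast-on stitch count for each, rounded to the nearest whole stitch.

right front 126; left front 96; cuff 89; front 165.

Rate = 37/10 = 3.7 sts per cm.
right front: 34 × 3.7 = 125.80 → 126.
left front: 26 × 3.7 = 96.20 → 96.
cuff: 24 × 3.7 = 88.80 → 89.
front: 44.5 × 3.7 = 164.65 → 165.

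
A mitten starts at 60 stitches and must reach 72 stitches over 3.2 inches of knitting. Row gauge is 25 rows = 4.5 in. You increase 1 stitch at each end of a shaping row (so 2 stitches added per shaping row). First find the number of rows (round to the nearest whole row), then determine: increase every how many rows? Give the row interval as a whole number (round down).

Increase every 3rd row.

Rows = 3.2 × 5.556 = 17.8 → 18 rows.
Stitches to add: 12 → 6 shaping rows (at 2 st each).
18 / 6 = 3.00 → every 3 rows.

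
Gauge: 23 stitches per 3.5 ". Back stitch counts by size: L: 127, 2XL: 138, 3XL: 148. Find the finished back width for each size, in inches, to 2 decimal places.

23/3.5 = 6.571 sts per in.
L: 127 / 6.571 = 19.326 → 19.33 in.
2XL: 138 / 6.571 = 21.000 → 21.00 in.
3XL: 148 / 6.571 = 22.522 → 22.52 in.

L 19.33 inches; 2XL 21.00 inches; 3XL 22.52 inches.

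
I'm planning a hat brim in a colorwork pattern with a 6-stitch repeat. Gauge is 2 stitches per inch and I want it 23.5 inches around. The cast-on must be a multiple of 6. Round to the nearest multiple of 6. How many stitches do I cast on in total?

Cast on 48 stitches.

2 / 1 = 2 sts per inch.
23.5 × 2 = 47.00 sts.
Nearest multiple of 6: 48.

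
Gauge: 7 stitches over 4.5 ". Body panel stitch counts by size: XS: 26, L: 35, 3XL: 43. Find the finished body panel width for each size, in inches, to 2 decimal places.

XS 16.71 inches; L 22.50 inches; 3XL 27.64 inches.

7/4.5 = 1.556 sts per in.
XS: 26 / 1.556 = 16.714 → 16.71 in.
L: 35 / 1.556 = 22.500 → 22.50 in.
3XL: 43 / 1.556 = 27.643 → 27.64 in.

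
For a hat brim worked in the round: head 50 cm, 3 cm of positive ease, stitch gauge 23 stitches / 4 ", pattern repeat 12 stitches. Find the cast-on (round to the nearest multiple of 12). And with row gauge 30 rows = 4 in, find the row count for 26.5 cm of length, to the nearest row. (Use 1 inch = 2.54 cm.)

Finished = 50 + 3 = 53 cm.
53 cm × 1/2.54 = 20.87 inches.
23/4 = 5.75 sts per in; 20.87 × 5.75 = 119.98 sts.
Nearest multiple of 12 → 120.
26.5 cm = 10.43 inches; × 7.5 = 78.25 → 78 rows.

Cast on 120 stitches; work 78 rows.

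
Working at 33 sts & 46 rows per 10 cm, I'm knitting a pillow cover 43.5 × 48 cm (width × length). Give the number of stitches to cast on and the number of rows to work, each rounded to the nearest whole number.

Cast on 144 stitches and work 221 rows.

Stitch gauge = 33/10 = 3.3 sts/cm; 43.5 × 3.3 = 143.55 → 144 sts.
Row gauge = 46/10 = 4.6 rows/cm; 48 × 4.6 = 220.80 → 221 rows.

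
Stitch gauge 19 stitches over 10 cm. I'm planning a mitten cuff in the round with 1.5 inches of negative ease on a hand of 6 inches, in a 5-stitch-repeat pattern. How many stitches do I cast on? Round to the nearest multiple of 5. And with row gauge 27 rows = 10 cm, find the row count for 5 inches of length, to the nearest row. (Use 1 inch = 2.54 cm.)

Cast on 20 stitches; work 34 rows.

Finished = 6 − 1.5 = 4.5 inches.
4.5 inches × 2.54 = 11.43 cm.
19/10 = 1.9 sts per cm; 11.43 × 1.9 = 21.72 sts.
Nearest multiple of 5 → 20.
5 inches = 12.70 cm; × 2.7 = 34.29 → 34 rows.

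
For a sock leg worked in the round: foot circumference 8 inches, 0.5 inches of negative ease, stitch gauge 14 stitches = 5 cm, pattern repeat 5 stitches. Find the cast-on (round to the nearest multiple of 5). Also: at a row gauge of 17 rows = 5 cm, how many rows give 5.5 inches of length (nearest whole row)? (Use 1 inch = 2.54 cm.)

Cast on 55 stitches; work 47 rows.

Finished = 8 − 0.5 = 7.5 inches.
7.5 inches × 2.54 = 19.05 cm.
14/5 = 2.8 sts per cm; 19.05 × 2.8 = 53.34 sts.
Nearest multiple of 5 → 55.
5.5 inches = 13.97 cm; × 3.4 = 47.50 → 47 rows.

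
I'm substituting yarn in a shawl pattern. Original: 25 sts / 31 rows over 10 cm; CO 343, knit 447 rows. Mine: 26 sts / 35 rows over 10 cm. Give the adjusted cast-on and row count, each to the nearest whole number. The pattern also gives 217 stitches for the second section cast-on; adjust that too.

Cast on 357 stitches; work 505 rows; second section cast-on 226 stitches.

Stitches: 343 × 26/25 = 356.72 → 357.
Rows: 447 × 35/31 = 504.68 → 505.
second section cast-on: 217 × 26/25 = 225.68 → 226.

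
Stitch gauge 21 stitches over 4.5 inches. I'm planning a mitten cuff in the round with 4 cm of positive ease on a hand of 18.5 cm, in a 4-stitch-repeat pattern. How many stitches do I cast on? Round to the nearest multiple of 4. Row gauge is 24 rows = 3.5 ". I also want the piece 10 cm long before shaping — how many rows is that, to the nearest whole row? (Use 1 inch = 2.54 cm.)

Finished = 18.5 + 4 = 22.5 cm.
22.5 cm × 1/2.54 = 8.86 inches.
21/4.5 = 4.667 sts per in; 8.86 × 4.667 = 41.34 sts.
Nearest multiple of 4 → 40.
10 cm = 3.94 inches; × 6.857 = 27.00 → 27 rows.

Cast on 40 stitches; work 27 rows.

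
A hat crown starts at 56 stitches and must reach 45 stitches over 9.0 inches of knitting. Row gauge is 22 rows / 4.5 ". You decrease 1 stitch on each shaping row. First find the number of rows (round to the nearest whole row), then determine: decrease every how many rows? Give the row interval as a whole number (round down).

Decrease every 4th row.

Rows = 9.0 × 4.889 = 44.0 → 44 rows.
Stitches to remove: 11 → 11 shaping rows (at 1 st each).
44 / 11 = 4.00 → every 4 rows.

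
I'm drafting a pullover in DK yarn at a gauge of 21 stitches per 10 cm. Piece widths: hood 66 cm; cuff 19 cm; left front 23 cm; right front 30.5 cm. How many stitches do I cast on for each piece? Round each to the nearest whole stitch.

hood 139; cuff 40; left front 48; right front 64.

Rate = 21/10 = 2.1 sts per cm.
hood: 66 × 2.1 = 138.60 → 139.
cuff: 19 × 2.1 = 39.90 → 40.
left front: 23 × 2.1 = 48.30 → 48.
right front: 30.5 × 2.1 = 64.05 → 64.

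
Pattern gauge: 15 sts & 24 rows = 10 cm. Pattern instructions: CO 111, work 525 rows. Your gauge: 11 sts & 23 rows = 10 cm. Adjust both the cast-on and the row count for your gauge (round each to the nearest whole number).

Cast on 81 stitches; work 503 rows.

Stitches: 111 × 11/15 = 81.40 → 81.
Rows: 525 × 23/24 = 503.12 → 503.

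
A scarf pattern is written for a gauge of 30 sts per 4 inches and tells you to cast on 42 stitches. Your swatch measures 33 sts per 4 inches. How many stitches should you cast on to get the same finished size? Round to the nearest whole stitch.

Scale factor = 33 / 30 = 1.100.
42 × 33 / 30 = 46.20 sts.
→ 46 sts.

Cast on 46 stitches.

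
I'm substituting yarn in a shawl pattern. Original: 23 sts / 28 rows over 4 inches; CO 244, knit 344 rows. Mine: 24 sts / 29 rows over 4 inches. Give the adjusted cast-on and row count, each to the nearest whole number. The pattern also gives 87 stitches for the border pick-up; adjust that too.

Cast on 255 stitches; work 356 rows; border pick-up 91 stitches.

Stitches: 244 × 24/23 = 254.61 → 255.
Rows: 344 × 29/28 = 356.29 → 356.
border pick-up: 87 × 24/23 = 90.78 → 91.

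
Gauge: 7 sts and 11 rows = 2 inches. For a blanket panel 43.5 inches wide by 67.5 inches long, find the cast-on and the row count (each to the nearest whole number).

Stitch gauge = 7/2 = 3.5 sts/in; 43.5 × 3.5 = 152.25 → 152 sts.
Row gauge = 11/2 = 5.5 rows/in; 67.5 × 5.5 = 371.25 → 371 rows.

Cast on 152 stitches and work 371 rows.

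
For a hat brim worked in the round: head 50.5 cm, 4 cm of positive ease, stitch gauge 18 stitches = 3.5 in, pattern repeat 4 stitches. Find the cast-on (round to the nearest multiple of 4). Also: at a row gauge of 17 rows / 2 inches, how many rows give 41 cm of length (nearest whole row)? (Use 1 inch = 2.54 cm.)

Cast on 112 stitches; work 137 rows.

Finished = 50.5 + 4 = 54.5 cm.
54.5 cm × 1/2.54 = 21.46 inches.
18/3.5 = 5.143 sts per in; 21.46 × 5.143 = 110.35 sts.
Nearest multiple of 4 → 112.
41 cm = 16.14 inches; × 8.5 = 137.20 → 137 rows.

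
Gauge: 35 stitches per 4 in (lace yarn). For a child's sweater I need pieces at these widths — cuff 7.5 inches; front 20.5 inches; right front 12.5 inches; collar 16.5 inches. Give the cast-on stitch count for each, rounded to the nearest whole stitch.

cuff 66; front 179; right front 109; collar 144.

Rate = 35/4 = 8.75 sts per in.
cuff: 7.5 × 8.75 = 65.62 → 66.
front: 20.5 × 8.75 = 179.38 → 179.
right front: 12.5 × 8.75 = 109.38 → 109.
collar: 16.5 × 8.75 = 144.38 → 144.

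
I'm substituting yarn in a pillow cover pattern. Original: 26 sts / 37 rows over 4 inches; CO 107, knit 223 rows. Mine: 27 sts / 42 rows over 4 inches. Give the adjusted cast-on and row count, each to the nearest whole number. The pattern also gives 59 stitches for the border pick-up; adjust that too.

Stitches: 107 × 27/26 = 111.12 → 111.
Rows: 223 × 42/37 = 253.14 → 253.
border pick-up: 59 × 27/26 = 61.27 → 61.

Cast on 111 stitches; work 253 rows; border pick-up 61 stitches.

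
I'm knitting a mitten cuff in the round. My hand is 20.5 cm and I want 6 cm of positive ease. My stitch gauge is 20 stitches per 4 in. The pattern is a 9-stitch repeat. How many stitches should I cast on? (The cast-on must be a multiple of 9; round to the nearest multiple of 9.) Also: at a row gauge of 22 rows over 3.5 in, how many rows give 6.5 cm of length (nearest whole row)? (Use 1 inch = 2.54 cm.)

Cast on 54 stitches; work 16 rows.

Finished = 20.5 + 6 = 26.5 cm.
26.5 cm × 1/2.54 = 10.43 inches.
20/4 = 5 sts per in; 10.43 × 5 = 52.17 sts.
Nearest multiple of 9 → 54.
6.5 cm = 2.56 inches; × 6.286 = 16.09 → 16 rows.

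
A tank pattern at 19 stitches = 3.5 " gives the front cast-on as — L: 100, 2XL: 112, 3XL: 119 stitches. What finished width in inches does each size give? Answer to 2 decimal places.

L 18.42 inches; 2XL 20.63 inches; 3XL 21.92 inches.

19/3.5 = 5.429 sts per in.
L: 100 / 5.429 = 18.421 → 18.42 in.
2XL: 112 / 5.429 = 20.632 → 20.63 in.
3XL: 119 / 5.429 = 21.921 → 21.92 in.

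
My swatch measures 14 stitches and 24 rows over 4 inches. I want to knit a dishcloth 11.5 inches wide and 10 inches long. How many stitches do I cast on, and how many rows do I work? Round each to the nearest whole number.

Stitch gauge = 14/4 = 3.5 sts/in; 11.5 × 3.5 = 40.25 → 40 sts.
Row gauge = 24/4 = 6 rows/in; 10 × 6 = 60.00 → 60 rows.

Cast on 40 stitches and work 60 rows.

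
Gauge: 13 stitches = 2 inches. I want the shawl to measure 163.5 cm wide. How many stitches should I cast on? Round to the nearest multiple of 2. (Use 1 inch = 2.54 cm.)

163.5 cm = 64.37 in.
13 stitches / 2 in = 6.5 stitches per inch.
64.37 × 6.5 = 418.41 stitches.
Round to nearest multiple of 2 → 418.

Cast on 418 stitches.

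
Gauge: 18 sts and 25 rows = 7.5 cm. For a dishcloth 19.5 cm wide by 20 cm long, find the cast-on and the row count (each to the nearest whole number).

Stitch gauge = 18/7.5 = 2.4 sts/cm; 19.5 × 2.4 = 46.80 → 47 sts.
Row gauge = 25/7.5 = 3.333 rows/cm; 20 × 3.333 = 66.67 → 67 rows.

Cast on 47 stitches and work 67 rows.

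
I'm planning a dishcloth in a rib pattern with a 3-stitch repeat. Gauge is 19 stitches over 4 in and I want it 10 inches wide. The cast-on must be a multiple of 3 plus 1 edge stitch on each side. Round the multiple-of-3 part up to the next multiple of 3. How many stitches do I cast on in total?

Cast on 50 stitches.

19 / 4 = 4.75 sts per inch.
10 × 4.75 = 47.50 sts.
Less 2 edge sts → 45.50 for the repeat.
Next multiple of 3: 48.
Add back 2 edge sts → 50.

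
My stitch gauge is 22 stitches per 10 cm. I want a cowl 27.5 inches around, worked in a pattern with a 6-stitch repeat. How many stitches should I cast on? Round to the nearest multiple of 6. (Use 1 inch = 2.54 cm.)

27.5 in = 27.5 × 2.54 = 69.85 cm.
22 / 10 = 2.2 sts/cm.
69.85 × 2.2 = 153.67 sts.
→ 156.

156 stitches.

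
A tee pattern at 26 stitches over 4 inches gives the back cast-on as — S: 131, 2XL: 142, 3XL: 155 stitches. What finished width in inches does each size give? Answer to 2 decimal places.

S 20.15 inches; 2XL 21.85 inches; 3XL 23.85 inches.

26/4 = 6.5 sts per in.
S: 131 / 6.5 = 20.154 → 20.15 in.
2XL: 142 / 6.5 = 21.846 → 21.85 in.
3XL: 155 / 6.5 = 23.846 → 23.85 in.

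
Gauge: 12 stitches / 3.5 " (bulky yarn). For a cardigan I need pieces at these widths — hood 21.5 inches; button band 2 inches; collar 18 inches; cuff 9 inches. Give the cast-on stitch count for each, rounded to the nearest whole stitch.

Rate = 12/3.5 = 3.429 sts per in.
hood: 21.5 × 3.429 = 73.71 → 74.
button band: 2 × 3.429 = 6.86 → 7.
collar: 18 × 3.429 = 61.71 → 62.
cuff: 9 × 3.429 = 30.86 → 31.

hood 74; button band 7; collar 62; cuff 31.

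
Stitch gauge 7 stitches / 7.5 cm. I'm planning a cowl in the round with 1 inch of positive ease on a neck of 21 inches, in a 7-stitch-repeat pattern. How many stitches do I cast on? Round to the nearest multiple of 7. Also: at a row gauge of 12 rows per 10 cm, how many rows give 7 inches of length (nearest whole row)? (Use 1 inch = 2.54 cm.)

Cast on 49 stitches; work 21 rows.

Finished = 21 + 1 = 22 inches.
22 inches × 2.54 = 55.88 cm.
7/7.5 = 0.933 sts per cm; 55.88 × 0.933 = 52.15 sts.
Nearest multiple of 7 → 49.
7 inches = 17.78 cm; × 1.2 = 21.34 → 21 rows.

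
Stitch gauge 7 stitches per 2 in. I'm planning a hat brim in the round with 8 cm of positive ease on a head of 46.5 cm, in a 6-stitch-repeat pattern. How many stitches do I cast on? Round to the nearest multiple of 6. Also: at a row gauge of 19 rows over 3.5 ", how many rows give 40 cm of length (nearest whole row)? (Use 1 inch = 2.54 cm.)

Finished = 46.5 + 8 = 54.5 cm.
54.5 cm × 1/2.54 = 21.46 inches.
7/2 = 3.5 sts per in; 21.46 × 3.5 = 75.10 sts.
Nearest multiple of 6 → 78.
40 cm = 15.75 inches; × 5.429 = 85.49 → 85 rows.

Cast on 78 stitches; work 85 rows.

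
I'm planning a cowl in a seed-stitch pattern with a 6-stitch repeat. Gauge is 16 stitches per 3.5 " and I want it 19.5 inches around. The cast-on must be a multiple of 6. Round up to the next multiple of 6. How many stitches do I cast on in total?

16 / 3.5 = 4.571 sts per inch.
19.5 × 4.571 = 89.14 sts.
Next multiple of 6: 90.

Cast on 90 stitches.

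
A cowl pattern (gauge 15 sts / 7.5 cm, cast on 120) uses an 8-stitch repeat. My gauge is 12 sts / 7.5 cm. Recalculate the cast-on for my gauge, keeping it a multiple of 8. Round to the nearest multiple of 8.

120 × 12 / 15 = 96.00.
Nearest multiple of 8: 96.

CO 96 sts.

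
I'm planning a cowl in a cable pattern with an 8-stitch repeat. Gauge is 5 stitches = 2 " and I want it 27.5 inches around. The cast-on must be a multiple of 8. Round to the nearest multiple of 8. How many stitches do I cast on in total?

5 / 2 = 2.5 sts per inch.
27.5 × 2.5 = 68.75 sts.
Nearest multiple of 8: 72.

CO 72 sts.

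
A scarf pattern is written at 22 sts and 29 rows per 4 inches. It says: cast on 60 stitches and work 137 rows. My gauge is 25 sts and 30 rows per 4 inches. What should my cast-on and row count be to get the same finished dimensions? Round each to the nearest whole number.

Stitches: 60 × 25/22 = 68.18 → 68.
Rows: 137 × 30/29 = 141.72 → 142.

Cast on 68 stitches; work 142 rows.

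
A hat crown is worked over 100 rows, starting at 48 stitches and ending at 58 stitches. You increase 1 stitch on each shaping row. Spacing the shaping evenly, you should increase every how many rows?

Stitches to add: |58 − 48| = 10.
Shaping rows needed: 10 / 1 = 10.
100 rows / 10 = every 10 rows.

Increase every 10th row.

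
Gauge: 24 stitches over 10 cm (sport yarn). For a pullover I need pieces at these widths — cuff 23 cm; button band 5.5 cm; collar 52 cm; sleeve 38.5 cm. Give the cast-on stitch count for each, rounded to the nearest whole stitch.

cuff 55; button band 13; collar 125; sleeve 92.

Rate = 24/10 = 2.4 sts per cm.
cuff: 23 × 2.4 = 55.20 → 55.
button band: 5.5 × 2.4 = 13.20 → 13.
collar: 52 × 2.4 = 124.80 → 125.
sleeve: 38.5 × 2.4 = 92.40 → 92.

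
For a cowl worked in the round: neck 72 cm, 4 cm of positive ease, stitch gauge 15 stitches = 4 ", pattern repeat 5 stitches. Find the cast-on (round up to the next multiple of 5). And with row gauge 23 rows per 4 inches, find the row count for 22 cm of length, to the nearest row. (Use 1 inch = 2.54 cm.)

Finished = 72 + 4 = 76 cm.
76 cm × 1/2.54 = 29.92 inches.
15/4 = 3.75 sts per in; 29.92 × 3.75 = 112.20 sts.
Next multiple of 5 → 115.
22 cm = 8.66 inches; × 5.75 = 49.80 → 50 rows.

Cast on 115 stitches; work 50 rows.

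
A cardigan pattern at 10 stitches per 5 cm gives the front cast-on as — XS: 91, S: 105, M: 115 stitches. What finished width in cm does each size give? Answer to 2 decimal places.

XS 45.50 cm; S 52.50 cm; M 57.50 cm.

10/5 = 2 sts per cm.
XS: 91 / 2 = 45.500 → 45.50 cm.
S: 105 / 2 = 52.500 → 52.50 cm.
M: 115 / 2 = 57.500 → 57.50 cm.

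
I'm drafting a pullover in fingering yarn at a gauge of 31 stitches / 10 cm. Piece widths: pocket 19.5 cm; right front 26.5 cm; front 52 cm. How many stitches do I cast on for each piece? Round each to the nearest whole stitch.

pocket 60; right front 82; front 161.

Rate = 31/10 = 3.1 sts per cm.
pocket: 19.5 × 3.1 = 60.45 → 60.
right front: 26.5 × 3.1 = 82.15 → 82.
front: 52 × 3.1 = 161.20 → 161.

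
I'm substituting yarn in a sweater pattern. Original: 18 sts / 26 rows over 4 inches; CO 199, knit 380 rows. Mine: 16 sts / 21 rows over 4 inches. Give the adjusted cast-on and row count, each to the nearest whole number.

Stitches: 199 × 16/18 = 176.89 → 177.
Rows: 380 × 21/26 = 306.92 → 307.

Cast on 177 stitches; work 307 rows.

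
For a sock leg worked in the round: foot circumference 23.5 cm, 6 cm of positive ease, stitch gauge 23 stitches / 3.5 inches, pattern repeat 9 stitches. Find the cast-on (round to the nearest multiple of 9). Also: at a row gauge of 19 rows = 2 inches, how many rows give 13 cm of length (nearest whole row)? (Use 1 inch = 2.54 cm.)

Finished = 23.5 + 6 = 29.5 cm.
29.5 cm × 1/2.54 = 11.61 inches.
23/3.5 = 6.571 sts per in; 11.61 × 6.571 = 76.32 sts.
Nearest multiple of 9 → 72.
13 cm = 5.12 inches; × 9.5 = 48.62 → 49 rows.

Cast on 72 stitches; work 49 rows.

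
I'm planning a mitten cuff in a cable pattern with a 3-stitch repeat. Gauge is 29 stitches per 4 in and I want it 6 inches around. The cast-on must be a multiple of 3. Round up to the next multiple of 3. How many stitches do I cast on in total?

29 / 4 = 7.25 sts per inch.
6 × 7.25 = 43.50 sts.
Next multiple of 3: 45.

CO 45 sts.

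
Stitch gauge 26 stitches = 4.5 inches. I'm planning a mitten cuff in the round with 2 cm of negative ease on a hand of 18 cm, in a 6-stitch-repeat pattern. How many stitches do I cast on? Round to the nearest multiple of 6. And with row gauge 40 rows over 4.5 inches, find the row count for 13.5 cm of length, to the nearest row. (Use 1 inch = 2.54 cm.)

Cast on 36 stitches; work 47 rows.

Finished = 18 − 2 = 16 cm.
16 cm × 1/2.54 = 6.30 inches.
26/4.5 = 5.778 sts per in; 6.30 × 5.778 = 36.40 sts.
Nearest multiple of 6 → 36.
13.5 cm = 5.31 inches; × 8.889 = 47.24 → 47 rows.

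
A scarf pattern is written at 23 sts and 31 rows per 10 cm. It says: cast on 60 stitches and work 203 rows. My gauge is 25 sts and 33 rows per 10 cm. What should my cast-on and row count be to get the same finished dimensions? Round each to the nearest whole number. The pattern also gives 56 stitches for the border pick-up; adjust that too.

Stitches: 60 × 25/23 = 65.22 → 65.
Rows: 203 × 33/31 = 216.10 → 216.
border pick-up: 56 × 25/23 = 60.87 → 61.

Cast on 65 stitches; work 216 rows; border pick-up 61 stitches.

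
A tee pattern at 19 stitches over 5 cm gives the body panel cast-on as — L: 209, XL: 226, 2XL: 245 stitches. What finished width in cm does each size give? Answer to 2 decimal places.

19/5 = 3.8 sts per cm.
L: 209 / 3.8 = 55.000 → 55.00 cm.
XL: 226 / 3.8 = 59.474 → 59.47 cm.
2XL: 245 / 3.8 = 64.474 → 64.47 cm.

L 55.00 cm; XL 59.47 cm; 2XL 64.47 cm.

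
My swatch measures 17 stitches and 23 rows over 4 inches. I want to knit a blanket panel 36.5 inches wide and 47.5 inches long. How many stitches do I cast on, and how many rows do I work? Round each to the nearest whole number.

Stitch gauge = 17/4 = 4.25 sts/in; 36.5 × 4.25 = 155.12 → 155 sts.
Row gauge = 23/4 = 5.75 rows/in; 47.5 × 5.75 = 273.12 → 273 rows.

Cast on 155 stitches and work 273 rows.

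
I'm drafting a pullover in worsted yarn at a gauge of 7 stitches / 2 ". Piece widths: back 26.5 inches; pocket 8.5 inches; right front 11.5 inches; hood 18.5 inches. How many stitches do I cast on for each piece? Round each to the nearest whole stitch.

Rate = 7/2 = 3.5 sts per in.
back: 26.5 × 3.5 = 92.75 → 93.
pocket: 8.5 × 3.5 = 29.75 → 30.
right front: 11.5 × 3.5 = 40.25 → 40.
hood: 18.5 × 3.5 = 64.75 → 65.

back 93; pocket 30; right front 40; hood 65.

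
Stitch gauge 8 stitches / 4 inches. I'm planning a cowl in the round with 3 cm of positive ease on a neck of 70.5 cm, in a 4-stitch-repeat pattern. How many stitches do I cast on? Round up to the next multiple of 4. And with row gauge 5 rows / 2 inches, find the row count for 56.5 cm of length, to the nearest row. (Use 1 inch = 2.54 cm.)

Cast on 60 stitches; work 56 rows.

Finished = 70.5 + 3 = 73.5 cm.
73.5 cm × 1/2.54 = 28.94 inches.
8/4 = 2 sts per in; 28.94 × 2 = 57.87 sts.
Next multiple of 4 → 60.
56.5 cm = 22.24 inches; × 2.5 = 55.61 → 56 rows.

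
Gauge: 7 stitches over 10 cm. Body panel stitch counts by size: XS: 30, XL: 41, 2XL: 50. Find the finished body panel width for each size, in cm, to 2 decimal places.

7/10 = 0.7 sts per cm.
XS: 30 / 0.7 = 42.857 → 42.86 cm.
XL: 41 / 0.7 = 58.571 → 58.57 cm.
2XL: 50 / 0.7 = 71.429 → 71.43 cm.

XS 42.86 cm; XL 58.57 cm; 2XL 71.43 cm.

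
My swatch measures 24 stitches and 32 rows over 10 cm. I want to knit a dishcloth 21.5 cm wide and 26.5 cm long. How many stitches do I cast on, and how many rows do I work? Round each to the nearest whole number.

Stitch gauge = 24/10 = 2.4 sts/cm; 21.5 × 2.4 = 51.60 → 52 sts.
Row gauge = 32/10 = 3.2 rows/cm; 26.5 × 3.2 = 84.80 → 85 rows.

Cast on 52 stitches and work 85 rows.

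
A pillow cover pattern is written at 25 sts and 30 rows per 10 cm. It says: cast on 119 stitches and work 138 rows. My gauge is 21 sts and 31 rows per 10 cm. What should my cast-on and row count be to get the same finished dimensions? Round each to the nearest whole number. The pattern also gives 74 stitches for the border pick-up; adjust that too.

Cast on 100 stitches; work 143 rows; border pick-up 62 stitches.

Stitches: 119 × 21/25 = 99.96 → 100.
Rows: 138 × 31/30 = 142.60 → 143.
border pick-up: 74 × 21/25 = 62.16 → 62.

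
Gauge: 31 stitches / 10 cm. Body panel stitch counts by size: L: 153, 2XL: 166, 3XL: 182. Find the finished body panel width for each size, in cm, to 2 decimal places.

L 49.35 cm; 2XL 53.55 cm; 3XL 58.71 cm.

31/10 = 3.1 sts per cm.
L: 153 / 3.1 = 49.355 → 49.35 cm.
2XL: 166 / 3.1 = 53.548 → 53.55 cm.
3XL: 182 / 3.1 = 58.710 → 58.71 cm.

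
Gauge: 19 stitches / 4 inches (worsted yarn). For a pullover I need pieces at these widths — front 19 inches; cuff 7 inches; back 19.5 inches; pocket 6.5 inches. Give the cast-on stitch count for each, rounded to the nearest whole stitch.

front 90; cuff 33; back 93; pocket 31.

Rate = 19/4 = 4.75 sts per in.
front: 19 × 4.75 = 90.25 → 90.
cuff: 7 × 4.75 = 33.25 → 33.
back: 19.5 × 4.75 = 92.62 → 93.
pocket: 6.5 × 4.75 = 30.88 → 31.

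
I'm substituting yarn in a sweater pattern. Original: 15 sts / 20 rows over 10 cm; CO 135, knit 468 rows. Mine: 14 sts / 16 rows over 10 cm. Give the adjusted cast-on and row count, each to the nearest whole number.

Stitches: 135 × 14/15 = 126.00 → 126.
Rows: 468 × 16/20 = 374.40 → 374.

Cast on 126 stitches; work 374 rows.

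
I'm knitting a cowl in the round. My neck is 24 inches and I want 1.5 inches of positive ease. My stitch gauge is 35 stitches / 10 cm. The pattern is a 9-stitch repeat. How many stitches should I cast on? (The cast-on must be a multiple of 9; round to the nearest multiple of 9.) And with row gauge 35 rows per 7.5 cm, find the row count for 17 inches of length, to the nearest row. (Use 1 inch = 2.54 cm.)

Cast on 225 stitches; work 202 rows.

Finished = 24 + 1.5 = 25.5 inches.
25.5 inches × 2.54 = 64.77 cm.
35/10 = 3.5 sts per cm; 64.77 × 3.5 = 226.69 sts.
Nearest multiple of 9 → 225.
17 inches = 43.18 cm; × 4.667 = 201.51 → 202 rows.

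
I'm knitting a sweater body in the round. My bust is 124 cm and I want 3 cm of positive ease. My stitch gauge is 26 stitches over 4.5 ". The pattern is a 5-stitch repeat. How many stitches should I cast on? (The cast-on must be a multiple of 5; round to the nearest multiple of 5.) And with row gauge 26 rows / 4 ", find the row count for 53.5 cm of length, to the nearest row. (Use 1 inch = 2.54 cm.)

Cast on 290 stitches; work 137 rows.

Finished = 124 + 3 = 127 cm.
127 cm × 1/2.54 = 50.00 inches.
26/4.5 = 5.778 sts per in; 50.00 × 5.778 = 288.89 sts.
Nearest multiple of 5 → 290.
53.5 cm = 21.06 inches; × 6.5 = 136.91 → 137 rows.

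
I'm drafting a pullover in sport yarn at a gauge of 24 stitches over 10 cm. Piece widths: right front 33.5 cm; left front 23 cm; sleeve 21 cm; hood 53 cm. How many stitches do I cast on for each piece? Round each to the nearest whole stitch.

right front 80; left front 55; sleeve 50; hood 127.

Rate = 24/10 = 2.4 sts per cm.
right front: 33.5 × 2.4 = 80.40 → 80.
left front: 23 × 2.4 = 55.20 → 55.
sleeve: 21 × 2.4 = 50.40 → 50.
hood: 53 × 2.4 = 127.20 → 127.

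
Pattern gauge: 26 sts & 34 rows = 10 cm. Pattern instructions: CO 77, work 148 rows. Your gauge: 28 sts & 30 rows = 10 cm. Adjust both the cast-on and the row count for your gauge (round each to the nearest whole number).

Cast on 83 stitches; work 131 rows.

Stitches: 77 × 28/26 = 82.92 → 83.
Rows: 148 × 30/34 = 130.59 → 131.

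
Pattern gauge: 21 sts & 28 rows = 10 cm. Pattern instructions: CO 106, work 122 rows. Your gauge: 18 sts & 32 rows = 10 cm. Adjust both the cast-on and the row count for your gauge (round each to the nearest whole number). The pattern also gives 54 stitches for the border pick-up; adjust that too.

Cast on 91 stitches; work 139 rows; border pick-up 46 stitches.

Stitches: 106 × 18/21 = 90.86 → 91.
Rows: 122 × 32/28 = 139.43 → 139.
border pick-up: 54 × 18/21 = 46.29 → 46.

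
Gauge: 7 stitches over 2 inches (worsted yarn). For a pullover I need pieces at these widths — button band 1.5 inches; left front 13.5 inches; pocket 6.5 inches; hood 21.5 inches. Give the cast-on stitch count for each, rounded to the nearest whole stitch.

button band 5; left front 47; pocket 23; hood 75.

Rate = 7/2 = 3.5 sts per in.
button band: 1.5 × 3.5 = 5.25 → 5.
left front: 13.5 × 3.5 = 47.25 → 47.
pocket: 6.5 × 3.5 = 22.75 → 23.
hood: 21.5 × 3.5 = 75.25 → 75.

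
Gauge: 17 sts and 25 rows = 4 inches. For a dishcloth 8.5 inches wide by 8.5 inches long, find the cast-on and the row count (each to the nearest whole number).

Stitch gauge = 17/4 = 4.25 sts/in; 8.5 × 4.25 = 36.12 → 36 sts.
Row gauge = 25/4 = 6.25 rows/in; 8.5 × 6.25 = 53.12 → 53 rows.

Cast on 36 stitches and work 53 rows.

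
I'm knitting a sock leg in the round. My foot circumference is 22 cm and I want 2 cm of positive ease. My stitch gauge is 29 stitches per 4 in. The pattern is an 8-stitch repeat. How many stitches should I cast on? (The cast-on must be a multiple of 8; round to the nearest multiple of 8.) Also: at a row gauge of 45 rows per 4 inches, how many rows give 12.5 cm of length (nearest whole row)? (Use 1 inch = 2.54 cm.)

Cast on 72 stitches; work 55 rows.

Finished = 22 + 2 = 24 cm.
24 cm × 1/2.54 = 9.45 inches.
29/4 = 7.25 sts per in; 9.45 × 7.25 = 68.50 sts.
Nearest multiple of 8 → 72.
12.5 cm = 4.92 inches; × 11.25 = 55.36 → 55 rows.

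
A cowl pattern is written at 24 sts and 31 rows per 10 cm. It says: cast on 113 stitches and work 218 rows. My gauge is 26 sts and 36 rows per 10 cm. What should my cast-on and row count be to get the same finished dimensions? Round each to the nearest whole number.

Cast on 122 stitches; work 253 rows.

Stitches: 113 × 26/24 = 122.42 → 122.
Rows: 218 × 36/31 = 253.16 → 253.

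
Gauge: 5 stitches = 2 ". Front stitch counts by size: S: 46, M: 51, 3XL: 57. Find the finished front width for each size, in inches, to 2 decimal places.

5/2 = 2.5 sts per in.
S: 46 / 2.5 = 18.400 → 18.40 in.
M: 51 / 2.5 = 20.400 → 20.40 in.
3XL: 57 / 2.5 = 22.800 → 22.80 in.

S 18.40 inches; M 20.40 inches; 3XL 22.80 inches.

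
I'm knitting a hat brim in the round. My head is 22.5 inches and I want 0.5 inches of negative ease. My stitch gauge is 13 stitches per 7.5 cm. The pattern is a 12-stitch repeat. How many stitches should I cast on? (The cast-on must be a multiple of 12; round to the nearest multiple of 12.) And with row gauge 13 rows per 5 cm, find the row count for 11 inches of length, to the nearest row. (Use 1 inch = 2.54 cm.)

Cast on 96 stitches; work 73 rows.

Finished = 22.5 − 0.5 = 22 inches.
22 inches × 2.54 = 55.88 cm.
13/7.5 = 1.733 sts per cm; 55.88 × 1.733 = 96.86 sts.
Nearest multiple of 12 → 96.
11 inches = 27.94 cm; × 2.6 = 72.64 → 73 rows.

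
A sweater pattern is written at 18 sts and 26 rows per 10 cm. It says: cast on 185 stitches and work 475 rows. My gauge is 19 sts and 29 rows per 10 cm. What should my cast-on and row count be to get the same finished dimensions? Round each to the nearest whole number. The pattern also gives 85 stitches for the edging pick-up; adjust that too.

Cast on 195 stitches; work 530 rows; edging pick-up 90 stitches.

Stitches: 185 × 19/18 = 195.28 → 195.
Rows: 475 × 29/26 = 529.81 → 530.
edging pick-up: 85 × 19/18 = 89.72 → 90.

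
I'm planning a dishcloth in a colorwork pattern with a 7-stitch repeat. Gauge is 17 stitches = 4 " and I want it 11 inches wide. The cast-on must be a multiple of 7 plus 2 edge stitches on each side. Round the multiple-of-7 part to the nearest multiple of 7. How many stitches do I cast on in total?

17 / 4 = 4.25 sts per inch.
11 × 4.25 = 46.75 sts.
Less 4 edge sts → 42.75 for the repeat.
Nearest multiple of 7: 42.
Add back 4 edge sts → 46.

46 stitches.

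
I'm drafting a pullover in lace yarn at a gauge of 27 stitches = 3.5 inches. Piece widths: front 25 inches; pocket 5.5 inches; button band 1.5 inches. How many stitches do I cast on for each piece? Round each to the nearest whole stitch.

front 193; pocket 42; button band 12.

Rate = 27/3.5 = 7.714 sts per in.
front: 25 × 7.714 = 192.86 → 193.
pocket: 5.5 × 7.714 = 42.43 → 42.
button band: 1.5 × 7.714 = 11.57 → 12.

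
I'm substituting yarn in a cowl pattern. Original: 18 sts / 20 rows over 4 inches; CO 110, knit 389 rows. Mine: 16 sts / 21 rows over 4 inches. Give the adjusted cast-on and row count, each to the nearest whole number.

Stitches: 110 × 16/18 = 97.78 → 98.
Rows: 389 × 21/20 = 408.45 → 408.

Cast on 98 stitches; work 408 rows.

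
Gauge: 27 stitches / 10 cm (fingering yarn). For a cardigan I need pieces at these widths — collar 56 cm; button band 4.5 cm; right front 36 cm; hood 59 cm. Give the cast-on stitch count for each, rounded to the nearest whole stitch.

collar 151; button band 12; right front 97; hood 159.

Rate = 27/10 = 2.7 sts per cm.
collar: 56 × 2.7 = 151.20 → 151.
button band: 4.5 × 2.7 = 12.15 → 12.
right front: 36 × 2.7 = 97.20 → 97.
hood: 59 × 2.7 = 159.30 → 159.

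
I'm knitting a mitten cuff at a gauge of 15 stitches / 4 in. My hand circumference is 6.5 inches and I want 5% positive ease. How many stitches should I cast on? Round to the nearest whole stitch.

Finished = 6.5 × 1.05 = 6.83 in.
15 / 4 = 3.75 sts per inch.
6.83 × 3.75 = 25.59 sts.
→ 26 sts.

CO 26 sts.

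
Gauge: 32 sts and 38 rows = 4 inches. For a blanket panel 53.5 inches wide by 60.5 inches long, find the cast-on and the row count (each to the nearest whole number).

Cast on 428 stitches and work 575 rows.

Stitch gauge = 32/4 = 8 sts/in; 53.5 × 8 = 428.00 → 428 sts.
Row gauge = 38/4 = 9.5 rows/in; 60.5 × 9.5 = 574.75 → 575 rows.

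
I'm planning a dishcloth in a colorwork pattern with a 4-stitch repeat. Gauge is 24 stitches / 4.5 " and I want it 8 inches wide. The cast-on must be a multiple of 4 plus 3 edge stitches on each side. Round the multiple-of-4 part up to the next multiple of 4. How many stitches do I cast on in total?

CO 46 sts.

24 / 4.5 = 5.333 sts per inch.
8 × 5.333 = 42.67 sts.
Less 6 edge sts → 36.67 for the repeat.
Next multiple of 4: 40.
Add back 6 edge sts → 46.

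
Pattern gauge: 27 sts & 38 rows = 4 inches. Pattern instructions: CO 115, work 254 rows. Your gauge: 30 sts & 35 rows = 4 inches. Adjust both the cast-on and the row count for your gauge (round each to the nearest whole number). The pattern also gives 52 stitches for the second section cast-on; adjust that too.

Stitches: 115 × 30/27 = 127.78 → 128.
Rows: 254 × 35/38 = 233.95 → 234.
second section cast-on: 52 × 30/27 = 57.78 → 58.

Cast on 128 stitches; work 234 rows; second section cast-on 58 stitches.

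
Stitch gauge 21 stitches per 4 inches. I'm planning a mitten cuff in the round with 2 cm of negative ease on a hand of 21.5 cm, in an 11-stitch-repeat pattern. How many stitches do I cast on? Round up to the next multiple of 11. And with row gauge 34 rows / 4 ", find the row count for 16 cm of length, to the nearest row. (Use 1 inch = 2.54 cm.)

Cast on 44 stitches; work 54 rows.

Finished = 21.5 − 2 = 19.5 cm.
19.5 cm × 1/2.54 = 7.68 inches.
21/4 = 5.25 sts per in; 7.68 × 5.25 = 40.31 sts.
Next multiple of 11 → 44.
16 cm = 6.30 inches; × 8.5 = 53.54 → 54 rows.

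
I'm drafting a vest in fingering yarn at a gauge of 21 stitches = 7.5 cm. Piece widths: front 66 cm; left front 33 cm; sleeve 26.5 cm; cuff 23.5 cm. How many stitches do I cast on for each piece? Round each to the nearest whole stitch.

front 185; left front 92; sleeve 74; cuff 66.

Rate = 21/7.5 = 2.8 sts per cm.
front: 66 × 2.8 = 184.80 → 185.
left front: 33 × 2.8 = 92.40 → 92.
sleeve: 26.5 × 2.8 = 74.20 → 74.
cuff: 23.5 × 2.8 = 65.80 → 66.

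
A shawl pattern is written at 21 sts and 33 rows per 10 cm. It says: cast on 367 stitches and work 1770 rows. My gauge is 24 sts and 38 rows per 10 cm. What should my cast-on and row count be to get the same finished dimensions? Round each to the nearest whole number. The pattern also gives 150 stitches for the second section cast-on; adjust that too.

Cast on 419 stitches; work 2038 rows; second section cast-on 171 stitches.

Stitches: 367 × 24/21 = 419.43 → 419.
Rows: 1770 × 38/33 = 2038.18 → 2038.
second section cast-on: 150 × 24/21 = 171.43 → 171.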